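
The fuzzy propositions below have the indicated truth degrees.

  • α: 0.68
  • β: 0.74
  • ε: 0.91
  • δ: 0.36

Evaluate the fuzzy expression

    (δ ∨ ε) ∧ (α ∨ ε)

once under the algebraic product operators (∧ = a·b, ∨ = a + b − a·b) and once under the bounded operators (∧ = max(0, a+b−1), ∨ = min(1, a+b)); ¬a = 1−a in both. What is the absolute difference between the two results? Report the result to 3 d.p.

Under algebraic product:
  δ ∨ ε = a + b − a·b on (0.3600, 0.9100) = 0.9424
  α ∨ ε = a + b − a·b on (0.6800, 0.9100) = 0.9712
  (δ ∨ ε) ∧ (α ∨ ε) = a·b on (0.9424, 0.9712) = 0.9153
  → value = 0.9153
Under bounded:
  δ ∨ ε = min(1, a+b) on (0.36, 0.91) = 1.00
  α ∨ ε = min(1, a+b) on (0.68, 0.91) = 1.00
  (δ ∨ ε) ∧ (α ∨ ε) = max(0, a+b−1) on (1.00, 1.00) = 1.00
  → value = 1.0000
|0.9153 − 1.0000| = 0.085

0.085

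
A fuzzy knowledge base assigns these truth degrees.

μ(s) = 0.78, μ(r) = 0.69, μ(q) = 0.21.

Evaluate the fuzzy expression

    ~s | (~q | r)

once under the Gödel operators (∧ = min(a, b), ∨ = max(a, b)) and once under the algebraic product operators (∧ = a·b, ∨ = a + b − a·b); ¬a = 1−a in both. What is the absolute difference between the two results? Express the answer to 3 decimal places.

0.159

Under Gödel:
  ~s = 1 − 0.78 = 0.22
  ~q = 1 − 0.21 = 0.79
  ~q | r = max(a, b) on (0.79, 0.69) = 0.79
  ~s | (~q | r) = max(a, b) on (0.22, 0.79) = 0.79
  → value = 0.7900
Under algebraic product:
  ~s = 1 − 0.7800 = 0.2200
  ~q = 1 − 0.2100 = 0.7900
  ~q | r = a + b − a·b on (0.7900, 0.6900) = 0.9349
  ~s | (~q | r) = a + b − a·b on (0.2200, 0.9349) = 0.9492
  → value = 0.9492
|0.7900 − 0.9492| = 0.159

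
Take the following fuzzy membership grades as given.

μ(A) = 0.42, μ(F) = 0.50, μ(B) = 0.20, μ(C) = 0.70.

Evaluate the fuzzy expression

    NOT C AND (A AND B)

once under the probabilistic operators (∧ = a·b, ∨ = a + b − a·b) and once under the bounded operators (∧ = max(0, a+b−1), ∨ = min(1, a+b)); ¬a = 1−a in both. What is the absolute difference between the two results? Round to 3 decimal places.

0.025

Under probabilistic:
  NOT C = 1 − 0.7000 = 0.3000
  A AND B = a·b on (0.4200, 0.2000) = 0.0840
  NOT C AND (A AND B) = a·b on (0.3000, 0.0840) = 0.0252
  → value = 0.0252
Under bounded:
  NOT C = 1 − 0.70 = 0.30
  A AND B = max(0, a+b−1) on (0.42, 0.20) = 0.00
  NOT C AND (A AND B) = max(0, a+b−1) on (0.30, 0.00) = 0.00
  → value = 0.0000
|0.0252 − 0.0000| = 0.025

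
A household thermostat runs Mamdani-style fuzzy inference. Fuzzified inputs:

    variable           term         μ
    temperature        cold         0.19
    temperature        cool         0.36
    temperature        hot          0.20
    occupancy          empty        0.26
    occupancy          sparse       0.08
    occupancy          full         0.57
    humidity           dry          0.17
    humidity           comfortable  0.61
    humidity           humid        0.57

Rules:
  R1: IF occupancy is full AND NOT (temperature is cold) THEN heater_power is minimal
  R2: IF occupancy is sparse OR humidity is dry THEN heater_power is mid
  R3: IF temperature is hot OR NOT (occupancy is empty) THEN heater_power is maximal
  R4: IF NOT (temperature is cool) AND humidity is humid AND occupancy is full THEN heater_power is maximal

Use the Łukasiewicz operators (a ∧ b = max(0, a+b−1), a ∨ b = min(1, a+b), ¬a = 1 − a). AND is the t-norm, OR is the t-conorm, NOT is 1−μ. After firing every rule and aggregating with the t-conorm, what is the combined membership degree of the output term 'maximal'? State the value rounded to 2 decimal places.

R1: full=0.57, ¬cold=1−0.19=0.81; AND[max(0, a+b−1)] → w = 0.38
R2: sparse=0.08, dry=0.17; OR[min(1, a+b)] → w = 0.25
R3: hot=0.20, ¬empty=1−0.26=0.74; OR[min(1, a+b)] → w = 0.94
R4: ¬cool=1−0.36=0.64, humid=0.57, full=0.57; AND[max(0, a+b−1)] → w = 0.00
Rules with consequent 'maximal': {R3, R4} → strengths 0.94, 0.00
Aggregate via t-conorm [min(1, a+b)]: 0.94

0.94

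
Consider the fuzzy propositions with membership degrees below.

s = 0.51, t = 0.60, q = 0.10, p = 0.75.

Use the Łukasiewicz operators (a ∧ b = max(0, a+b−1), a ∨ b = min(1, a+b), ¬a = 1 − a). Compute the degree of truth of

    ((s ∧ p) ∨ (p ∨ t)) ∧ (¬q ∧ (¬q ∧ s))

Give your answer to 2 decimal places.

s ∧ p = max(0, a+b−1) on (0.51, 0.75) = 0.26
p ∨ t = min(1, a+b) on (0.75, 0.60) = 1.00
(s ∧ p) ∨ (p ∨ t) = min(1, a+b) on (0.26, 1.00) = 1.00
¬q = 1 − 0.10 = 0.90
¬q = 1 − 0.10 = 0.90
¬q ∧ s = max(0, a+b−1) on (0.90, 0.51) = 0.41
¬q ∧ (¬q ∧ s) = max(0, a+b−1) on (0.90, 0.41) = 0.31
((s ∧ p) ∨ (p ∨ t)) ∧ (¬q ∧ (¬q ∧ s)) = max(0, a+b−1) on (1.00, 0.31) = 0.31

0.31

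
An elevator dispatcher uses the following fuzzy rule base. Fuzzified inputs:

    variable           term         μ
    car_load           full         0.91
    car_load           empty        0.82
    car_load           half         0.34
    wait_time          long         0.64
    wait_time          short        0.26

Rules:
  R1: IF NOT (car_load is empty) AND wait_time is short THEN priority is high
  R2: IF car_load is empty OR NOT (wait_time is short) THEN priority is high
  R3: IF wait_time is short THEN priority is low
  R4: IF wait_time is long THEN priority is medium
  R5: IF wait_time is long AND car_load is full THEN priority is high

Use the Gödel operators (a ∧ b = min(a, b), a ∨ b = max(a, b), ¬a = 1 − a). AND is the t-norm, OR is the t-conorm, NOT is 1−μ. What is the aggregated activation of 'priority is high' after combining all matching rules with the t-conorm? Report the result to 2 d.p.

R1: ¬empty=1−0.82=0.18, short=0.26; AND[min(a, b)] → w = 0.18
R2: empty=0.82, ¬short=1−0.26=0.74; OR[max(a, b)] → w = 0.82
R3: short=0.26 → w = 0.26
R4: long=0.64 → w = 0.64
R5: long=0.64, full=0.91; AND[min(a, b)] → w = 0.64
Rules with consequent 'high': {R1, R2, R5} → strengths 0.18, 0.82, 0.64
Aggregate via t-conorm [max(a, b)]: 0.82

0.82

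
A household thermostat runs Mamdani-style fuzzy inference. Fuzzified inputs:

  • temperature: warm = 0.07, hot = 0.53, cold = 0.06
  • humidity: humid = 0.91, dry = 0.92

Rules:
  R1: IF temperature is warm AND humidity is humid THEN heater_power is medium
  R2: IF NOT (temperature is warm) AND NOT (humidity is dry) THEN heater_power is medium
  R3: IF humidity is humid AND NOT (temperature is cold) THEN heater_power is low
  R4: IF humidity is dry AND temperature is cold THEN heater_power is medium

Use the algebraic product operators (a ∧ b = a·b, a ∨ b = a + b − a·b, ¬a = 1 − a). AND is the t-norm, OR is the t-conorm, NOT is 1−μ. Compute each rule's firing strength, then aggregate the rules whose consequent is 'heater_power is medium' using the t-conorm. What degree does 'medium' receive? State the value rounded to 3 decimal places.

R1: warm=0.07, humid=0.91; AND[a·b] → w = 0.0637
R2: ¬warm=1−0.07=0.93, ¬dry=1−0.92=0.08; AND[a·b] → w = 0.0744
R3: humid=0.91, ¬cold=1−0.06=0.94; AND[a·b] → w = 0.8554
R4: dry=0.92, cold=0.06; AND[a·b] → w = 0.0552
Rules with consequent 'medium': {R1, R2, R4} → strengths 0.0637, 0.0744, 0.0552
Aggregate via t-conorm [a + b − a·b]: 0.1812

0.181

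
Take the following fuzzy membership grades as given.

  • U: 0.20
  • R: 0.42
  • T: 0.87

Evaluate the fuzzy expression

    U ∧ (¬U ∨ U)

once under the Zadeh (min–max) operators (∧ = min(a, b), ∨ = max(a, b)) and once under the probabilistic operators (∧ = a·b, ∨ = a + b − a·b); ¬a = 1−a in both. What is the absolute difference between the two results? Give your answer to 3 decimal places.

0.032

Under Zadeh (min–max):
  ¬U = 1 − 0.20 = 0.80
  ¬U ∨ U = max(a, b) on (0.80, 0.20) = 0.80
  U ∧ (¬U ∨ U) = min(a, b) on (0.20, 0.80) = 0.20
  → value = 0.2000
Under probabilistic:
  ¬U = 1 − 0.2000 = 0.8000
  ¬U ∨ U = a + b − a·b on (0.8000, 0.2000) = 0.8400
  U ∧ (¬U ∨ U) = a·b on (0.2000, 0.8400) = 0.1680
  → value = 0.1680
|0.2000 − 0.1680| = 0.032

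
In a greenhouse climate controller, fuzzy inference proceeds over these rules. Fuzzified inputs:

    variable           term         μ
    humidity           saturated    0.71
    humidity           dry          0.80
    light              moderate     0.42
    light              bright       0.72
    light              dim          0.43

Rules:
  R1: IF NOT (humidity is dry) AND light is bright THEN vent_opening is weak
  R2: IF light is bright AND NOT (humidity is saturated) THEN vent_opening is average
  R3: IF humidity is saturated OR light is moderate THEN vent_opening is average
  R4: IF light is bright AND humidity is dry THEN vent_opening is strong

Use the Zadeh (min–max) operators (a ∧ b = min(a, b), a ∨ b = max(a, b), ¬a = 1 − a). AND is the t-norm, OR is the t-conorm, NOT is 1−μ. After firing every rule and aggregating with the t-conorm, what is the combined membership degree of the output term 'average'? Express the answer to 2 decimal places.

R1: ¬dry=1−0.80=0.20, bright=0.72; AND[min(a, b)] → w = 0.20
R2: bright=0.72, ¬saturated=1−0.71=0.29; AND[min(a, b)] → w = 0.29
R3: saturated=0.71, moderate=0.42; OR[max(a, b)] → w = 0.71
R4: bright=0.72, dry=0.80; AND[min(a, b)] → w = 0.72
Rules with consequent 'average': {R2, R3} → strengths 0.29, 0.71
Aggregate via t-conorm [max(a, b)]: 0.71

0.71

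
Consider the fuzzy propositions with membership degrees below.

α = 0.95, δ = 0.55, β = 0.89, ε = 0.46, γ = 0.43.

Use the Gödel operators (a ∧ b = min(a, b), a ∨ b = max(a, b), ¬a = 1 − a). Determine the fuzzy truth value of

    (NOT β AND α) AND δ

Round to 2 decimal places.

0.11

NOT β = 1 − 0.89 = 0.11
NOT β AND α = min(a, b) on (0.11, 0.95) = 0.11
(NOT β AND α) AND δ = min(a, b) on (0.11, 0.55) = 0.11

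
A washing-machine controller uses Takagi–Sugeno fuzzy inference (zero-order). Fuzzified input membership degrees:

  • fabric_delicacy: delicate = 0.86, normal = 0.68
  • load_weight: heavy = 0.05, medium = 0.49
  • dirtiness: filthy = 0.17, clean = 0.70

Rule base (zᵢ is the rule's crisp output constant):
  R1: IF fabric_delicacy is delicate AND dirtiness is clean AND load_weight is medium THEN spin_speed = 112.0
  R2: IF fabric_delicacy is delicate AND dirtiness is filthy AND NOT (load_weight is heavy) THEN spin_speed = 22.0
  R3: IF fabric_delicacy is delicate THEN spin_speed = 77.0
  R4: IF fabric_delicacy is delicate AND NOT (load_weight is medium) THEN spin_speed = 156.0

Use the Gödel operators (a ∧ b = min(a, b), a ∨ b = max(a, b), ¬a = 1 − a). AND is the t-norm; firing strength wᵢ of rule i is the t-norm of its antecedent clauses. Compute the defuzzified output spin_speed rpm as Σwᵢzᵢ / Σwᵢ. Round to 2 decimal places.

100.69

R1 (z=112.0): delicate=0.86, clean=0.70, medium=0.49; AND[min(a, b)] → w = 0.49
R2 (z=22.0): delicate=0.86, filthy=0.17, ¬heavy=1−0.05=0.95; AND[min(a, b)] → w = 0.17
R3 (z=77.0): delicate=0.86 → w = 0.86
R4 (z=156.0): delicate=0.86, ¬medium=1−0.49=0.51; AND[min(a, b)] → w = 0.51
Weighted average = (0.49·112.0 + 0.17·22.0 + 0.86·77.0 + 0.51·156.0) / (0.49 + 0.17 + 0.86 + 0.51)
  = 204.4000 / 2.0300 = 100.69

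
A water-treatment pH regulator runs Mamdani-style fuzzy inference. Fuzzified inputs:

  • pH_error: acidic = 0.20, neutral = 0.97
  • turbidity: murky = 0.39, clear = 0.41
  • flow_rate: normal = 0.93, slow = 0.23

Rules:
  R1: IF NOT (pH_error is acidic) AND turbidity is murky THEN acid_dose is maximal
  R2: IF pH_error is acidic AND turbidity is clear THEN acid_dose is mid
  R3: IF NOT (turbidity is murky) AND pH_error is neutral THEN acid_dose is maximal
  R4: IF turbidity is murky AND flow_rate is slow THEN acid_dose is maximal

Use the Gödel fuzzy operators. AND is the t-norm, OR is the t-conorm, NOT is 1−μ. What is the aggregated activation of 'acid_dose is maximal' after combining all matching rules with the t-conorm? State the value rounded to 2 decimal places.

0.61

R1: ¬acidic=1−0.20=0.80, murky=0.39; AND[min(a, b)] → w = 0.39
R2: acidic=0.20, clear=0.41; AND[min(a, b)] → w = 0.20
R3: ¬murky=1−0.39=0.61, neutral=0.97; AND[min(a, b)] → w = 0.61
R4: murky=0.39, slow=0.23; AND[min(a, b)] → w = 0.23
Rules with consequent 'maximal': {R1, R3, R4} → strengths 0.39, 0.61, 0.23
Aggregate via t-conorm [max(a, b)]: 0.61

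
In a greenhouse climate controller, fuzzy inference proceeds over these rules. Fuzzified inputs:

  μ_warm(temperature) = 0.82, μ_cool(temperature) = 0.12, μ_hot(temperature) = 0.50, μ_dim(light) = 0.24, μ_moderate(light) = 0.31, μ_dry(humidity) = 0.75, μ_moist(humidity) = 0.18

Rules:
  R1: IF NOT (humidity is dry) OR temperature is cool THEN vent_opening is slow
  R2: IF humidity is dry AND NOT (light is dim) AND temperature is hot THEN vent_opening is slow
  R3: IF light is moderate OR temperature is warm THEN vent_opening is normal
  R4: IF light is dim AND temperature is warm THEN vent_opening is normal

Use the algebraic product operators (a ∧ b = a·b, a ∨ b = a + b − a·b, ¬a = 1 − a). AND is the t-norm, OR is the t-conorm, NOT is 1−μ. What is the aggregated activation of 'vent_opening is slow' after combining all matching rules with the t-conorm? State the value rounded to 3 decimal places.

0.528

R1: ¬dry=1−0.75=0.25, cool=0.12; OR[a + b − a·b] → w = 0.3400
R2: dry=0.75, ¬dim=1−0.24=0.76, hot=0.50; AND[a·b] → w = 0.2850
R3: moderate=0.31, warm=0.82; OR[a + b − a·b] → w = 0.8758
R4: dim=0.24, warm=0.82; AND[a·b] → w = 0.1968
Rules with consequent 'slow': {R1, R2} → strengths 0.3400, 0.2850
Aggregate via t-conorm [a + b − a·b]: 0.5281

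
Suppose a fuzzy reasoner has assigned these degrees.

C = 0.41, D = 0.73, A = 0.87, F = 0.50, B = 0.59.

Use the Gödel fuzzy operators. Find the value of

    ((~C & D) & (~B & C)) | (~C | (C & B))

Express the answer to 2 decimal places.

0.59

~C = 1 − 0.41 = 0.59
~C & D = min(a, b) on (0.59, 0.73) = 0.59
~B = 1 − 0.59 = 0.41
~B & C = min(a, b) on (0.41, 0.41) = 0.41
(~C & D) & (~B & C) = min(a, b) on (0.59, 0.41) = 0.41
~C = 1 − 0.41 = 0.59
C & B = min(a, b) on (0.41, 0.59) = 0.41
~C | (C & B) = max(a, b) on (0.59, 0.41) = 0.59
((~C & D) & (~B & C)) | (~C | (C & B)) = max(a, b) on (0.41, 0.59) = 0.59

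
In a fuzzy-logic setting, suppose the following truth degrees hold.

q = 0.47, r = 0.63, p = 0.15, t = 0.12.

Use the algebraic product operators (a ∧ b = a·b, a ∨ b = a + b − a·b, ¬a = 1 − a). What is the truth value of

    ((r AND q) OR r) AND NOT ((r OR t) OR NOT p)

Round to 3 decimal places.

0.036

r AND q = a·b on (0.6300, 0.4700) = 0.2961
(r AND q) OR r = a + b − a·b on (0.2961, 0.6300) = 0.7396
r OR t = a + b − a·b on (0.6300, 0.1200) = 0.6744
NOT p = 1 − 0.1500 = 0.8500
(r OR t) OR NOT p = a + b − a·b on (0.6744, 0.8500) = 0.9512
NOT ((r OR t) OR NOT p) = 1 − 0.9512 = 0.0488
((r AND q) OR r) AND NOT ((r OR t) OR NOT p) = a·b on (0.7396, 0.0488) = 0.0361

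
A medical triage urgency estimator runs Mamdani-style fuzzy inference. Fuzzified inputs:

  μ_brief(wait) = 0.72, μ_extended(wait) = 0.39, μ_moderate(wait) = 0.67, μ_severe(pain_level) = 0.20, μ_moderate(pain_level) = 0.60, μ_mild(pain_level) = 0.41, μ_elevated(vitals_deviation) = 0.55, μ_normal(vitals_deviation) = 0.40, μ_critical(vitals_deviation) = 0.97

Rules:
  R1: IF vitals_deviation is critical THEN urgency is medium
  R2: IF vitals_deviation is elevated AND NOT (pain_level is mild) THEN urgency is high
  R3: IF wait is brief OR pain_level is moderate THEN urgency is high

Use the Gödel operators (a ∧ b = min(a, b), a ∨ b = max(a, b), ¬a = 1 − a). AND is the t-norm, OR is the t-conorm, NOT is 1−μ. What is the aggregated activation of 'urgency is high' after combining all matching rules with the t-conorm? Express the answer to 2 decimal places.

R1: critical=0.97 → w = 0.97
R2: elevated=0.55, ¬mild=1−0.41=0.59; AND[min(a, b)] → w = 0.55
R3: brief=0.72, moderate=0.60; OR[max(a, b)] → w = 0.72
Rules with consequent 'high': {R2, R3} → strengths 0.55, 0.72
Aggregate via t-conorm [max(a, b)]: 0.72

0.72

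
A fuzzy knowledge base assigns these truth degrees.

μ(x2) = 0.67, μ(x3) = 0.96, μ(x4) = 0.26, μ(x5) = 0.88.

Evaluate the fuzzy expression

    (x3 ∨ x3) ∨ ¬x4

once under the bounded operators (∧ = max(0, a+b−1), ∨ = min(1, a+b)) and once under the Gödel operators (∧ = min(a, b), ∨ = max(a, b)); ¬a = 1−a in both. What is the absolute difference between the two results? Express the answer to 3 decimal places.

0.040

Under bounded:
  x3 ∨ x3 = min(1, a+b) on (0.96, 0.96) = 1.00
  ¬x4 = 1 − 0.26 = 0.74
  (x3 ∨ x3) ∨ ¬x4 = min(1, a+b) on (1.00, 0.74) = 1.00
  → value = 1.0000
Under Gödel:
  x3 ∨ x3 = max(a, b) on (0.96, 0.96) = 0.96
  ¬x4 = 1 − 0.26 = 0.74
  (x3 ∨ x3) ∨ ¬x4 = max(a, b) on (0.96, 0.74) = 0.96
  → value = 0.9600
|1.0000 − 0.9600| = 0.040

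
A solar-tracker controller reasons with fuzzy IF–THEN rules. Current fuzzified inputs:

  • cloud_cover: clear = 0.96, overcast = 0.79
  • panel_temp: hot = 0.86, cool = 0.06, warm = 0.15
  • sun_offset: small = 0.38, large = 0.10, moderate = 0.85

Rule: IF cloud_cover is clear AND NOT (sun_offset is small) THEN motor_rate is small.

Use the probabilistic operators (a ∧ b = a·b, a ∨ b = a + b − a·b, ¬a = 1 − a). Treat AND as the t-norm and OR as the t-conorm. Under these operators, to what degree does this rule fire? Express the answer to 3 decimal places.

0.595

firing strength: clear=0.96, ¬small=1−0.38=0.62; AND[a·b] → w = 0.5952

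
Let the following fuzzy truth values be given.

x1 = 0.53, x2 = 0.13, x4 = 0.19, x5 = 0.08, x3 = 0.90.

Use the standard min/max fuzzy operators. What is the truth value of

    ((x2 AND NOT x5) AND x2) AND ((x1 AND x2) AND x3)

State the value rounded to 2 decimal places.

NOT x5 = 1 − 0.08 = 0.92
x2 AND NOT x5 = min(a, b) on (0.13, 0.92) = 0.13
(x2 AND NOT x5) AND x2 = min(a, b) on (0.13, 0.13) = 0.13
x1 AND x2 = min(a, b) on (0.53, 0.13) = 0.13
(x1 AND x2) AND x3 = min(a, b) on (0.13, 0.90) = 0.13
((x2 AND NOT x5) AND x2) AND ((x1 AND x2) AND x3) = min(a, b) on (0.13, 0.13) = 0.13

0.13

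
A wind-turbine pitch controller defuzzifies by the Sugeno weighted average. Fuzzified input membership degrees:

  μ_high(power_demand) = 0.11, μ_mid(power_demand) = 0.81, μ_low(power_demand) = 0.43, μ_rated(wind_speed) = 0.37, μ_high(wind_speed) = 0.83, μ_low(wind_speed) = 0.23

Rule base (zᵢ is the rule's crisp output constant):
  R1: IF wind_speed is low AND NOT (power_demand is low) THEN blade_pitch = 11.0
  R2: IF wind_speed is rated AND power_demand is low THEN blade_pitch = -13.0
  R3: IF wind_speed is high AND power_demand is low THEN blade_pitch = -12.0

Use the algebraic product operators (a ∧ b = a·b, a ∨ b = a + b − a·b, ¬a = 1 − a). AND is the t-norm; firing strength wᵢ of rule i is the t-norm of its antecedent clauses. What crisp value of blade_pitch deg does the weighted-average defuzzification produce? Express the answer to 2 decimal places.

-7.59

R1 (z=11.0): low=0.23, ¬low=1−0.43=0.57; AND[a·b] → w = 0.1311
R2 (z=-13.0): rated=0.37, low=0.43; AND[a·b] → w = 0.1591
R3 (z=-12.0): high=0.83, low=0.43; AND[a·b] → w = 0.3569
Weighted average = (0.1311·11.0 + 0.1591·-13.0 + 0.3569·-12.0) / (0.1311 + 0.1591 + 0.3569)
  = -4.9090 / 0.6471 = -7.59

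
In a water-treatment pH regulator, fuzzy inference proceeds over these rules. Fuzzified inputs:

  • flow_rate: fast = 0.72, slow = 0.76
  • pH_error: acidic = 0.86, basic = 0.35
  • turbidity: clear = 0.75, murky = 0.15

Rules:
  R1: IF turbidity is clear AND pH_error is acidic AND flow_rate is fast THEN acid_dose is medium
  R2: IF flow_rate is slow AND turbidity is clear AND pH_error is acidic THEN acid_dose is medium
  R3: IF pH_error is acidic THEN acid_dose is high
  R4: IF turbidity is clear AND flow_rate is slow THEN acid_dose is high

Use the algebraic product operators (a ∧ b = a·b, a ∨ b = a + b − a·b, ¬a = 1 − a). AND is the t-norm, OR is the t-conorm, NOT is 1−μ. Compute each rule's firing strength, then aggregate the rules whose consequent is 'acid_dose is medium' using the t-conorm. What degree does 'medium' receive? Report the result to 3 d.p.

0.727

R1: clear=0.75, acidic=0.86, fast=0.72; AND[a·b] → w = 0.4644
R2: slow=0.76, clear=0.75, acidic=0.86; AND[a·b] → w = 0.4902
R3: acidic=0.86 → w = 0.8600
R4: clear=0.75, slow=0.76; AND[a·b] → w = 0.5700
Rules with consequent 'medium': {R1, R2} → strengths 0.4644, 0.4902
Aggregate via t-conorm [a + b − a·b]: 0.7270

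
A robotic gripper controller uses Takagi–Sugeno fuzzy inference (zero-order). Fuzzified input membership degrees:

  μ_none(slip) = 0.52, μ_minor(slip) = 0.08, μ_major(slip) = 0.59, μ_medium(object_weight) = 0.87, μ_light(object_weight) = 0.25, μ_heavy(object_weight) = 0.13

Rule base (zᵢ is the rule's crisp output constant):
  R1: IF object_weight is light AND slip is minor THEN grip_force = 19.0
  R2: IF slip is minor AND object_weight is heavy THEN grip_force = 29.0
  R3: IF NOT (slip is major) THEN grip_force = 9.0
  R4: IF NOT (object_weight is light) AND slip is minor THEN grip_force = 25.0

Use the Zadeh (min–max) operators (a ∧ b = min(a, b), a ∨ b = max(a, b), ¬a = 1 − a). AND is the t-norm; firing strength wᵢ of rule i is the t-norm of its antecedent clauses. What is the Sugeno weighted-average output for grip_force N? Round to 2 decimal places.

14.66

R1 (z=19.0): light=0.25, minor=0.08; AND[min(a, b)] → w = 0.08
R2 (z=29.0): minor=0.08, heavy=0.13; AND[min(a, b)] → w = 0.08
R3 (z=9.0): ¬major=1−0.59=0.41 → w = 0.41
R4 (z=25.0): ¬light=1−0.25=0.75, minor=0.08; AND[min(a, b)] → w = 0.08
Weighted average = (0.08·19.0 + 0.08·29.0 + 0.41·9.0 + 0.08·25.0) / (0.08 + 0.08 + 0.41 + 0.08)
  = 9.5300 / 0.6500 = 14.66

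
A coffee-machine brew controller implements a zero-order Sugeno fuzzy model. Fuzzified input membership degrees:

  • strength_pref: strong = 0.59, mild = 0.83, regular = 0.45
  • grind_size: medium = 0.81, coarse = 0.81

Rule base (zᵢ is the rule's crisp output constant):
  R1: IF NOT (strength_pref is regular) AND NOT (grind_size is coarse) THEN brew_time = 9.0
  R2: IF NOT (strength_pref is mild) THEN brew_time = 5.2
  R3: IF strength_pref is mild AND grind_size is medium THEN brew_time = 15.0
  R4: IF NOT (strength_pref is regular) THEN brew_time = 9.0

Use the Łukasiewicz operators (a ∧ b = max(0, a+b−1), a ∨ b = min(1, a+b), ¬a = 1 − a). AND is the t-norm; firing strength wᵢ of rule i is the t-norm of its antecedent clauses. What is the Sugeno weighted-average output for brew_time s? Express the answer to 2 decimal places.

R1 (z=9.0): ¬regular=1−0.45=0.55, ¬coarse=1−0.81=0.19; AND[max(0, a+b−1)] → w = 0.00
R2 (z=5.2): ¬mild=1−0.83=0.17 → w = 0.17
R3 (z=15.0): mild=0.83, medium=0.81; AND[max(0, a+b−1)] → w = 0.64
R4 (z=9.0): ¬regular=1−0.45=0.55 → w = 0.55
Weighted average = (0.00·9.0 + 0.17·5.2 + 0.64·15.0 + 0.55·9.0) / (0.00 + 0.17 + 0.64 + 0.55)
  = 15.4340 / 1.3600 = 11.35

11.35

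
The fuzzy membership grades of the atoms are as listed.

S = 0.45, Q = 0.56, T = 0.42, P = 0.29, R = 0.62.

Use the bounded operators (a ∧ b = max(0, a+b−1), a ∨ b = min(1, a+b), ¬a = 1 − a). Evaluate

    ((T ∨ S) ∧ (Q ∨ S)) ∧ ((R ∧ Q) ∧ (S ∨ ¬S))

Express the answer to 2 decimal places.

T ∨ S = min(1, a+b) on (0.42, 0.45) = 0.87
Q ∨ S = min(1, a+b) on (0.56, 0.45) = 1.00
(T ∨ S) ∧ (Q ∨ S) = max(0, a+b−1) on (0.87, 1.00) = 0.87
R ∧ Q = max(0, a+b−1) on (0.62, 0.56) = 0.18
¬S = 1 − 0.45 = 0.55
S ∨ ¬S = min(1, a+b) on (0.45, 0.55) = 1.00
(R ∧ Q) ∧ (S ∨ ¬S) = max(0, a+b−1) on (0.18, 1.00) = 0.18
((T ∨ S) ∧ (Q ∨ S)) ∧ ((R ∧ Q) ∧ (S ∨ ¬S)) = max(0, a+b−1) on (0.87, 0.18) = 0.05

0.05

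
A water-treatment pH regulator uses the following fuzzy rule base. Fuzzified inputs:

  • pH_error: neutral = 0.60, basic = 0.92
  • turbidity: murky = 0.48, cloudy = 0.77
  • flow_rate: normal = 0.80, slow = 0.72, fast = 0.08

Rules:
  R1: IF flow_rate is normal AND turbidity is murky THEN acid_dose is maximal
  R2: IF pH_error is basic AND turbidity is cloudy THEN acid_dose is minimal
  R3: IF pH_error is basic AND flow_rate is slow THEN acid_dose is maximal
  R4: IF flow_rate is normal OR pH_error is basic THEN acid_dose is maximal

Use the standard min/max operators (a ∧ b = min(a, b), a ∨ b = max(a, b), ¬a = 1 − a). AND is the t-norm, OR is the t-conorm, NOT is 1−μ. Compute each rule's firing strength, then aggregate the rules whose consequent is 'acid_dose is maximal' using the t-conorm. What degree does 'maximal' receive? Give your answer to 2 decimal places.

R1: normal=0.80, murky=0.48; AND[min(a, b)] → w = 0.48
R2: basic=0.92, cloudy=0.77; AND[min(a, b)] → w = 0.77
R3: basic=0.92, slow=0.72; AND[min(a, b)] → w = 0.72
R4: normal=0.80, basic=0.92; OR[max(a, b)] → w = 0.92
Rules with consequent 'maximal': {R1, R3, R4} → strengths 0.48, 0.72, 0.92
Aggregate via t-conorm [max(a, b)]: 0.92

0.92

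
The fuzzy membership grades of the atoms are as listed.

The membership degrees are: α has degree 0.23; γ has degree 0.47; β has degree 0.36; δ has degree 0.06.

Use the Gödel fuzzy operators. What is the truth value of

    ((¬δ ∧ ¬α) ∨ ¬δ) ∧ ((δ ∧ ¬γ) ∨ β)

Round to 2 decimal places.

¬δ = 1 − 0.06 = 0.94
¬α = 1 − 0.23 = 0.77
¬δ ∧ ¬α = min(a, b) on (0.94, 0.77) = 0.77
¬δ = 1 − 0.06 = 0.94
(¬δ ∧ ¬α) ∨ ¬δ = max(a, b) on (0.77, 0.94) = 0.94
¬γ = 1 − 0.47 = 0.53
δ ∧ ¬γ = min(a, b) on (0.06, 0.53) = 0.06
(δ ∧ ¬γ) ∨ β = max(a, b) on (0.06, 0.36) = 0.36
((¬δ ∧ ¬α) ∨ ¬δ) ∧ ((δ ∧ ¬γ) ∨ β) = min(a, b) on (0.94, 0.36) = 0.36

0.36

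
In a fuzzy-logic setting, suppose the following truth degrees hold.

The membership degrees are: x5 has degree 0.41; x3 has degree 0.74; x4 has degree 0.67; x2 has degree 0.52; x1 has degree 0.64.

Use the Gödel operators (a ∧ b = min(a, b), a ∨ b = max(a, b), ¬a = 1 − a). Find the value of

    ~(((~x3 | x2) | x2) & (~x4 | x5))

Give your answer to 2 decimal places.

0.59

~x3 = 1 − 0.74 = 0.26
~x3 | x2 = max(a, b) on (0.26, 0.52) = 0.52
(~x3 | x2) | x2 = max(a, b) on (0.52, 0.52) = 0.52
~x4 = 1 − 0.67 = 0.33
~x4 | x5 = max(a, b) on (0.33, 0.41) = 0.41
((~x3 | x2) | x2) & (~x4 | x5) = min(a, b) on (0.52, 0.41) = 0.41
~(((~x3 | x2) | x2) & (~x4 | x5)) = 1 − 0.41 = 0.59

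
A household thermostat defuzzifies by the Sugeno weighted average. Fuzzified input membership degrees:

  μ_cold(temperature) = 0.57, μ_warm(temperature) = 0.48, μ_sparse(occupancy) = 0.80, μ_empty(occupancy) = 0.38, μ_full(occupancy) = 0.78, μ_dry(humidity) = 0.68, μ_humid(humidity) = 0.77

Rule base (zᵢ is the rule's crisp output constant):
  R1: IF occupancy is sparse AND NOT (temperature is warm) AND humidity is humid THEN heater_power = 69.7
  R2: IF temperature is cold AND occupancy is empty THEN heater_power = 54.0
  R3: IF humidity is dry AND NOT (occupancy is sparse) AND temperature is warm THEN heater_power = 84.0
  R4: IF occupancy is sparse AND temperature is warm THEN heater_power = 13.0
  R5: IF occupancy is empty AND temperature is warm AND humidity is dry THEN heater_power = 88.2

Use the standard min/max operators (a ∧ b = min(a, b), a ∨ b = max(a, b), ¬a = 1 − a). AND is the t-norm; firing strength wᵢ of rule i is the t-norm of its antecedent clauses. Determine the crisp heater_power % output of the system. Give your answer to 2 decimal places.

57.82

R1 (z=69.7): sparse=0.80, ¬warm=1−0.48=0.52, humid=0.77; AND[min(a, b)] → w = 0.52
R2 (z=54.0): cold=0.57, empty=0.38; AND[min(a, b)] → w = 0.38
R3 (z=84.0): dry=0.68, ¬sparse=1−0.80=0.20, warm=0.48; AND[min(a, b)] → w = 0.20
R4 (z=13.0): sparse=0.80, warm=0.48; AND[min(a, b)] → w = 0.48
R5 (z=88.2): empty=0.38, warm=0.48, dry=0.68; AND[min(a, b)] → w = 0.38
Weighted average = (0.52·69.7 + 0.38·54.0 + 0.20·84.0 + 0.48·13.0 + 0.38·88.2) / (0.52 + 0.38 + 0.20 + 0.48 + 0.38)
  = 113.3200 / 1.9600 = 57.82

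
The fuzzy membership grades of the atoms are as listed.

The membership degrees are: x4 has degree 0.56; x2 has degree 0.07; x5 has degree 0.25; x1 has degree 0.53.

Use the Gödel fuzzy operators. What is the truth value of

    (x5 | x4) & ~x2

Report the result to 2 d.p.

x5 | x4 = max(a, b) on (0.25, 0.56) = 0.56
~x2 = 1 − 0.07 = 0.93
(x5 | x4) & ~x2 = min(a, b) on (0.56, 0.93) = 0.56

0.56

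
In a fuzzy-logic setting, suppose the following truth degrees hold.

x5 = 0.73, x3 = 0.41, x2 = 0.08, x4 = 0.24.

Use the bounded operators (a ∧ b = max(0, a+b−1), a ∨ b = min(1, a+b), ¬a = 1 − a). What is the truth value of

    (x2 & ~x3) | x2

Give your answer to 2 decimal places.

~x3 = 1 − 0.41 = 0.59
x2 & ~x3 = max(0, a+b−1) on (0.08, 0.59) = 0.00
(x2 & ~x3) | x2 = min(1, a+b) on (0.00, 0.08) = 0.08

0.08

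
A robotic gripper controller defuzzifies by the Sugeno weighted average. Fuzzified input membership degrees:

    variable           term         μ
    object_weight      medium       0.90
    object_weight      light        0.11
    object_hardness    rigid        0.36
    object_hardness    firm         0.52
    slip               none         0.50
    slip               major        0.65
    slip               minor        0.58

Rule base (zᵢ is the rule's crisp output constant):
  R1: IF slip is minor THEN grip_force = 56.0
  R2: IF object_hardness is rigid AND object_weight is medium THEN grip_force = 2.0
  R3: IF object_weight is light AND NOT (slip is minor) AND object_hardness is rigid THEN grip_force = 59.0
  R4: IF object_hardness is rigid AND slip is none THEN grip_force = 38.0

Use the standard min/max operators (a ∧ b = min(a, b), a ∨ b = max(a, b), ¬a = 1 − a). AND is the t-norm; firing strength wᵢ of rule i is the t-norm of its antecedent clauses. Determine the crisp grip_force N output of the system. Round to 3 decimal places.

37.851

R1 (z=56.0): minor=0.58 → w = 0.58
R2 (z=2.0): rigid=0.36, medium=0.90; AND[min(a, b)] → w = 0.36
R3 (z=59.0): light=0.11, ¬minor=1−0.58=0.42, rigid=0.36; AND[min(a, b)] → w = 0.11
R4 (z=38.0): rigid=0.36, none=0.50; AND[min(a, b)] → w = 0.36
Weighted average = (0.58·56.0 + 0.36·2.0 + 0.11·59.0 + 0.36·38.0) / (0.58 + 0.36 + 0.11 + 0.36)
  = 53.3700 / 1.4100 = 37.851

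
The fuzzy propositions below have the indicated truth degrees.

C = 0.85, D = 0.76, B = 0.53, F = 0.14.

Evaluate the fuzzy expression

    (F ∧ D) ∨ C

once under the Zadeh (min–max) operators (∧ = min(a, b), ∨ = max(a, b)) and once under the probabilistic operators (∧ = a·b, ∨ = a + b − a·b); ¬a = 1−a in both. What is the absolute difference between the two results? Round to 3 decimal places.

0.016

Under Zadeh (min–max):
  F ∧ D = min(a, b) on (0.14, 0.76) = 0.14
  (F ∧ D) ∨ C = max(a, b) on (0.14, 0.85) = 0.85
  → value = 0.8500
Under probabilistic:
  F ∧ D = a·b on (0.1400, 0.7600) = 0.1064
  (F ∧ D) ∨ C = a + b − a·b on (0.1064, 0.8500) = 0.8660
  → value = 0.8660
|0.8500 − 0.8660| = 0.016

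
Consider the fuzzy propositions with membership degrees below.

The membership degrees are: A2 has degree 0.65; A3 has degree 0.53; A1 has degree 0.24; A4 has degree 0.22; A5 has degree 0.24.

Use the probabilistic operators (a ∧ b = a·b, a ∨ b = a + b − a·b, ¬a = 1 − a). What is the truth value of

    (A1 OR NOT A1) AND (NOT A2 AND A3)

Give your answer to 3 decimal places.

NOT A1 = 1 − 0.2400 = 0.7600
A1 OR NOT A1 = a + b − a·b on (0.2400, 0.7600) = 0.8176
NOT A2 = 1 − 0.6500 = 0.3500
NOT A2 AND A3 = a·b on (0.3500, 0.5300) = 0.1855
(A1 OR NOT A1) AND (NOT A2 AND A3) = a·b on (0.8176, 0.1855) = 0.1517

0.152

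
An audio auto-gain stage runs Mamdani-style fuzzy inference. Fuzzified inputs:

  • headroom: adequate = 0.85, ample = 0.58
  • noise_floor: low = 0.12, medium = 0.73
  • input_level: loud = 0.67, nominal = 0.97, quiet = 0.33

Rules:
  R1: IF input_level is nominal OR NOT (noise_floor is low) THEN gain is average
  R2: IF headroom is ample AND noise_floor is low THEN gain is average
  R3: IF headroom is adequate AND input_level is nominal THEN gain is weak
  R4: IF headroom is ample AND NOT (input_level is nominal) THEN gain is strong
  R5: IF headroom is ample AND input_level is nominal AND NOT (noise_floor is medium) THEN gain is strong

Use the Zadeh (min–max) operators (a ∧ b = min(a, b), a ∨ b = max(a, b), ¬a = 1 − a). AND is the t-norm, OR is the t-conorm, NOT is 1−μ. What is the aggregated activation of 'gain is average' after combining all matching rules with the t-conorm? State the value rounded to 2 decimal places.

0.97

R1: nominal=0.97, ¬low=1−0.12=0.88; OR[max(a, b)] → w = 0.97
R2: ample=0.58, low=0.12; AND[min(a, b)] → w = 0.12
R3: adequate=0.85, nominal=0.97; AND[min(a, b)] → w = 0.85
R4: ample=0.58, ¬nominal=1−0.97=0.03; AND[min(a, b)] → w = 0.03
R5: ample=0.58, nominal=0.97, ¬medium=1−0.73=0.27; AND[min(a, b)] → w = 0.27
Rules with consequent 'average': {R1, R2} → strengths 0.97, 0.12
Aggregate via t-conorm [max(a, b)]: 0.97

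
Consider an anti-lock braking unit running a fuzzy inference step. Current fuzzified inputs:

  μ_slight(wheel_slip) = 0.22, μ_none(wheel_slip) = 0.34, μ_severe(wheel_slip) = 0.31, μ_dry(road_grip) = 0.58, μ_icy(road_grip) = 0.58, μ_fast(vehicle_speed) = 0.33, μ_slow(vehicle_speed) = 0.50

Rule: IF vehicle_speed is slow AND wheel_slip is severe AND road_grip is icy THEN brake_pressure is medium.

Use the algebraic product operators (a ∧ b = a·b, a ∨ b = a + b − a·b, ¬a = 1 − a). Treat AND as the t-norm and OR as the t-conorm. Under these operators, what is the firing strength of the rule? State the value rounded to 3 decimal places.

0.090

firing strength: slow=0.50, severe=0.31, icy=0.58; AND[a·b] → w = 0.0899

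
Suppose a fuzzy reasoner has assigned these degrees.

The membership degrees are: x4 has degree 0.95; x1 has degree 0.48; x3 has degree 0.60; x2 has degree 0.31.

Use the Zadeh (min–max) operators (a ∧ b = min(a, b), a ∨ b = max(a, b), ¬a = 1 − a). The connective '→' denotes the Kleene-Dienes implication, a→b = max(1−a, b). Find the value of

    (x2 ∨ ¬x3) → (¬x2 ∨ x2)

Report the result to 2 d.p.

0.69

¬x3 = 1 − 0.60 = 0.40
x2 ∨ ¬x3 = max(a, b) on (0.31, 0.40) = 0.40
¬x2 = 1 − 0.31 = 0.69
¬x2 ∨ x2 = max(a, b) on (0.69, 0.31) = 0.69
(x2 ∨ ¬x3) → (¬x2 ∨ x2)  [Kleene-Dienes: max(1−a, b)] with a=0.40, b=0.69 → 0.69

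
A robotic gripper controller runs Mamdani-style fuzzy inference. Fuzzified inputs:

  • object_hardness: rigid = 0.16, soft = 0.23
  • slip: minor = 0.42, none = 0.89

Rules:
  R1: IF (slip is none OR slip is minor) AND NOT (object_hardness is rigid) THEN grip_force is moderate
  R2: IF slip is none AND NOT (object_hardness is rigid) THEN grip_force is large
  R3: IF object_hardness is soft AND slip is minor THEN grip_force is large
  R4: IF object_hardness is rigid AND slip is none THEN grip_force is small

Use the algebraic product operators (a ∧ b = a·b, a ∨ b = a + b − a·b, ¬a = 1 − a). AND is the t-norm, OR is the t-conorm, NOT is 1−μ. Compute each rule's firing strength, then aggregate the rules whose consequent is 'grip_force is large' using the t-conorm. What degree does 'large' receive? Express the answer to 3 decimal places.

0.772

R1: (none=0.89 OR minor=0.42) = 0.9362; AND[a·b] with ¬rigid=1−0.16=0.84 → w = 0.7864
R2: none=0.89, ¬rigid=1−0.16=0.84; AND[a·b] → w = 0.7476
R3: soft=0.23, minor=0.42; AND[a·b] → w = 0.0966
R4: rigid=0.16, none=0.89; AND[a·b] → w = 0.1424
Rules with consequent 'large': {R2, R3} → strengths 0.7476, 0.0966
Aggregate via t-conorm [a + b − a·b]: 0.7720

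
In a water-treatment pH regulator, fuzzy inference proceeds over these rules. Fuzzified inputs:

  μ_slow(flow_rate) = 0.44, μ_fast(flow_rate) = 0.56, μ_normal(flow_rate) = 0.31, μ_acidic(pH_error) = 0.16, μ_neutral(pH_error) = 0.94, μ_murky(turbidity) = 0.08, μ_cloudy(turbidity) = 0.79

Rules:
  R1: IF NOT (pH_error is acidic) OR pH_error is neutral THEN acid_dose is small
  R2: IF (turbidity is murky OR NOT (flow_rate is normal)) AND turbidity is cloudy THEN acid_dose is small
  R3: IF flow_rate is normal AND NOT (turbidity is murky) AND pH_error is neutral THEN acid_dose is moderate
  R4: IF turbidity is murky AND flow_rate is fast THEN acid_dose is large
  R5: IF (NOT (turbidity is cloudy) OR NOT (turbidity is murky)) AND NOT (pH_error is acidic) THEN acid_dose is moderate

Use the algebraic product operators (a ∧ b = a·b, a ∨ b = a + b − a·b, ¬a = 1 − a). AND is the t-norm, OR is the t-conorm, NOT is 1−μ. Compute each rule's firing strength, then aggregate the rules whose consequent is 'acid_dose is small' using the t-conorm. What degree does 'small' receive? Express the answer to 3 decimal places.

R1: ¬acidic=1−0.16=0.84, neutral=0.94; OR[a + b − a·b] → w = 0.9904
R2: (murky=0.08 OR ¬normal=1−0.31=0.69) = 0.7148; AND[a·b] with cloudy=0.79 → w = 0.5647
R3: normal=0.31, ¬murky=1−0.08=0.92, neutral=0.94; AND[a·b] → w = 0.2681
R4: murky=0.08, fast=0.56; AND[a·b] → w = 0.0448
R5: (¬cloudy=1−0.79=0.21 OR ¬murky=1−0.08=0.92) = 0.9368; AND[a·b] with ¬acidic=1−0.16=0.84 → w = 0.7869
Rules with consequent 'small': {R1, R2} → strengths 0.9904, 0.5647
Aggregate via t-conorm [a + b − a·b]: 0.9958

0.996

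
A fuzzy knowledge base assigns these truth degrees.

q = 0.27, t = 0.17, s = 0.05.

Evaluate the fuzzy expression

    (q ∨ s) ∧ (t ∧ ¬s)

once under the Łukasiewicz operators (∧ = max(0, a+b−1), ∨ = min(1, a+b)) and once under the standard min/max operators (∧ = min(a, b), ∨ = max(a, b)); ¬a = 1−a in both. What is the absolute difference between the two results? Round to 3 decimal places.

0.170

Under Łukasiewicz:
  q ∨ s = min(1, a+b) on (0.27, 0.05) = 0.32
  ¬s = 1 − 0.05 = 0.95
  t ∧ ¬s = max(0, a+b−1) on (0.17, 0.95) = 0.12
  (q ∨ s) ∧ (t ∧ ¬s) = max(0, a+b−1) on (0.32, 0.12) = 0.00
  → value = 0.0000
Under standard min/max:
  q ∨ s = max(a, b) on (0.27, 0.05) = 0.27
  ¬s = 1 − 0.05 = 0.95
  t ∧ ¬s = min(a, b) on (0.17, 0.95) = 0.17
  (q ∨ s) ∧ (t ∧ ¬s) = min(a, b) on (0.27, 0.17) = 0.17
  → value = 0.1700
|0.0000 − 0.1700| = 0.170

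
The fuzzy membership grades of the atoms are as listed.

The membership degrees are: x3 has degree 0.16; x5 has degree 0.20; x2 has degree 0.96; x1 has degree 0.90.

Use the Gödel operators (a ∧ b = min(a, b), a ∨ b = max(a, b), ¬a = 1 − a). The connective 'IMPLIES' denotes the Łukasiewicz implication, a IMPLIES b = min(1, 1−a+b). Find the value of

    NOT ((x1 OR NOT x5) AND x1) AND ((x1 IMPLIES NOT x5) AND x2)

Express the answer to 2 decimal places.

0.10

NOT x5 = 1 − 0.20 = 0.80
x1 OR NOT x5 = max(a, b) on (0.90, 0.80) = 0.90
(x1 OR NOT x5) AND x1 = min(a, b) on (0.90, 0.90) = 0.90
NOT ((x1 OR NOT x5) AND x1) = 1 − 0.90 = 0.10
NOT x5 = 1 − 0.20 = 0.80
x1 IMPLIES NOT x5  [Łukasiewicz: min(1, 1−a+b)] with a=0.90, b=0.80 → 0.90
(x1 IMPLIES NOT x5) AND x2 = min(a, b) on (0.90, 0.96) = 0.90
NOT ((x1 OR NOT x5) AND x1) AND ((x1 IMPLIES NOT x5) AND x2) = min(a, b) on (0.10, 0.90) = 0.10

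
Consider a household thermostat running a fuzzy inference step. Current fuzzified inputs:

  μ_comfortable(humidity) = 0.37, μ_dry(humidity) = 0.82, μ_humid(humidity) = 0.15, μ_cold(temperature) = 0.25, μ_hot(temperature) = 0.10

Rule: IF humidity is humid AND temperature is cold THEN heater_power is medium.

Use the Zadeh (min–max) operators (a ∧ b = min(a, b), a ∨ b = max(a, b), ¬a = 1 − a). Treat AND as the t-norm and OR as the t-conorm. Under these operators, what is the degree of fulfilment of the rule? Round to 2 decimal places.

firing strength: humid=0.15, cold=0.25; AND[min(a, b)] → w = 0.15

0.15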